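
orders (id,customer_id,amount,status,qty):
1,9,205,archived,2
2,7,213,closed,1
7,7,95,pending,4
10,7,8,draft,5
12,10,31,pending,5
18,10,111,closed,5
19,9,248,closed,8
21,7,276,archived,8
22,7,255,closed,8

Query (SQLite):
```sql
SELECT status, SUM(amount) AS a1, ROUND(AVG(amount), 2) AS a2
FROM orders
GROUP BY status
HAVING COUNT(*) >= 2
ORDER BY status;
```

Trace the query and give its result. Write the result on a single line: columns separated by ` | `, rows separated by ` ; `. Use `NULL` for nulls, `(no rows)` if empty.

archived | 481 | 240.5 ; closed | 827 | 206.75 ; pending | 126 | 63

Group orders by status.
Per group compute: SUM(amount), ROUND(AVG(amount), 2).
HAVING: drop groups with fewer than 2 rows.
  archived: ids {1, 21} → SUM(amount)=481, ROUND(AVG(amount), 2)=240.5
  closed: ids {2, 18, 19, 22} → SUM(amount)=827, ROUND(AVG(amount), 2)=206.75
  draft: ids {10} → SUM(amount)=8, ROUND(AVG(amount), 2)=8
  pending: ids {7, 12} → SUM(amount)=126, ROUND(AVG(amount), 2)=63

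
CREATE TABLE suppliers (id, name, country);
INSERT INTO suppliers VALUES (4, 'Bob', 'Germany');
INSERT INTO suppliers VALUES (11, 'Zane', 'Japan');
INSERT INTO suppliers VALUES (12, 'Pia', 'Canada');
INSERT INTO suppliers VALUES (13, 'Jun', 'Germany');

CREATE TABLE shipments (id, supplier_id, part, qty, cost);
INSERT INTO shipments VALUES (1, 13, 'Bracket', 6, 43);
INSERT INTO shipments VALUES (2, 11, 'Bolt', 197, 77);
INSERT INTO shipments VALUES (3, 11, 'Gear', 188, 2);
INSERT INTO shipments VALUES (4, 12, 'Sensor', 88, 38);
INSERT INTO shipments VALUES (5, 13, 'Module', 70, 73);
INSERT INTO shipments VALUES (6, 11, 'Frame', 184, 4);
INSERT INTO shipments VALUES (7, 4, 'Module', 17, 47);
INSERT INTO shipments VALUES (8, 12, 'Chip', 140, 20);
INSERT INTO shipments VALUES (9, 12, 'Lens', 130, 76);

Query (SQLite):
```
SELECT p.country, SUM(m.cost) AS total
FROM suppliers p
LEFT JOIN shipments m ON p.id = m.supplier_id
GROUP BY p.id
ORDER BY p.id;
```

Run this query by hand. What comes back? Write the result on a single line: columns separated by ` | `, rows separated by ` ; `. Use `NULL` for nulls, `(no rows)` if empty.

LEFT JOIN keeps every suppliers row; unmatched ones get NULL for shipments columns.
Group by suppliers.id and compute SUM(m.cost). SUM over an all-NULL group is NULL.
  4: ids {7} → SUM(m.cost)=47
  11: ids {2, 3, 6} → SUM(m.cost)=83
  12: ids {4, 8, 9} → SUM(m.cost)=134
  13: ids {1, 5} → SUM(m.cost)=116

Germany | 47 ; Japan | 83 ; Canada | 134 ; Germany | 116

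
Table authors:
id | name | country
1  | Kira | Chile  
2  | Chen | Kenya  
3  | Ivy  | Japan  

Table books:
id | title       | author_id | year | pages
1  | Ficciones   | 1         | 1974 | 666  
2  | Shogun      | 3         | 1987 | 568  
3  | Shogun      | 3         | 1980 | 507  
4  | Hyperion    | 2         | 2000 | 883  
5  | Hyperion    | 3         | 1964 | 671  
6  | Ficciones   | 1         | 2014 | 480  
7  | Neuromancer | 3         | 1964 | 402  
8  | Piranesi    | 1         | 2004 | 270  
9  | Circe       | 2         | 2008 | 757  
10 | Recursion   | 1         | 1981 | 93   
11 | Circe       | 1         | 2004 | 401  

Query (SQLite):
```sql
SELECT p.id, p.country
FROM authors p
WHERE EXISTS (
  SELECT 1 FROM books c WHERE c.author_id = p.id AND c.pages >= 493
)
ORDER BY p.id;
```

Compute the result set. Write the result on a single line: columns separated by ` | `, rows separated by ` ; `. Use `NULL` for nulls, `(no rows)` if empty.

1 | Chile ; 2 | Kenya ; 3 | Japan

For each authors row, check whether any books with matching author_id has pages >= 493.
Keep rows where that is true.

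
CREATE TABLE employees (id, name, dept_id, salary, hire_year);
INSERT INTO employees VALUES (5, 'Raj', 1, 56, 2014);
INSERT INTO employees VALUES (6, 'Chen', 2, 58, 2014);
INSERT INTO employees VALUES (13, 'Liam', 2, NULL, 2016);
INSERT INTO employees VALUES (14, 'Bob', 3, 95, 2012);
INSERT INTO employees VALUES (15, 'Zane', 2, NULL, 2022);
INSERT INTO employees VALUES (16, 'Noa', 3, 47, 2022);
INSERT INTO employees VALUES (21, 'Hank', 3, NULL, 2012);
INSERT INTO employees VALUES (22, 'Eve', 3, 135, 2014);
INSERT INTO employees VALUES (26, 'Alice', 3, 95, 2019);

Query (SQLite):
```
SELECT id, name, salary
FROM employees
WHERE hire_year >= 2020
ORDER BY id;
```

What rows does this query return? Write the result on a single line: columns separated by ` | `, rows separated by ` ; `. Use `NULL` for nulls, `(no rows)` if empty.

15 | Zane | NULL ; 16 | Noa | 47

hire_year >= 2020: ids {15, 16}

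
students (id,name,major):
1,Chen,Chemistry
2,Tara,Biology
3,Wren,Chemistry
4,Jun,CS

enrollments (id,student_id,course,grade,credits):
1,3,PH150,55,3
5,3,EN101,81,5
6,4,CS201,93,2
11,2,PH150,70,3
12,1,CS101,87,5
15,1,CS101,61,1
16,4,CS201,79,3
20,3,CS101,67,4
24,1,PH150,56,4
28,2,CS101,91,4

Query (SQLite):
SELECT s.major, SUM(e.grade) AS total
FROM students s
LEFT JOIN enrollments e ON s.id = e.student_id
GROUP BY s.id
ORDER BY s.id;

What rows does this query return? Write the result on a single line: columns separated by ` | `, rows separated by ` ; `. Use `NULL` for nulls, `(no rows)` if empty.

Chemistry | 204 ; Biology | 161 ; Chemistry | 203 ; CS | 172

LEFT JOIN keeps every students row; unmatched ones get NULL for enrollments columns.
Group by students.id and compute SUM(e.grade). SUM over an all-NULL group is NULL.
  1: ids {12, 15, 24} → SUM(e.grade)=204
  2: ids {11, 28} → SUM(e.grade)=161
  3: ids {1, 5, 20} → SUM(e.grade)=203
  4: ids {6, 16} → SUM(e.grade)=172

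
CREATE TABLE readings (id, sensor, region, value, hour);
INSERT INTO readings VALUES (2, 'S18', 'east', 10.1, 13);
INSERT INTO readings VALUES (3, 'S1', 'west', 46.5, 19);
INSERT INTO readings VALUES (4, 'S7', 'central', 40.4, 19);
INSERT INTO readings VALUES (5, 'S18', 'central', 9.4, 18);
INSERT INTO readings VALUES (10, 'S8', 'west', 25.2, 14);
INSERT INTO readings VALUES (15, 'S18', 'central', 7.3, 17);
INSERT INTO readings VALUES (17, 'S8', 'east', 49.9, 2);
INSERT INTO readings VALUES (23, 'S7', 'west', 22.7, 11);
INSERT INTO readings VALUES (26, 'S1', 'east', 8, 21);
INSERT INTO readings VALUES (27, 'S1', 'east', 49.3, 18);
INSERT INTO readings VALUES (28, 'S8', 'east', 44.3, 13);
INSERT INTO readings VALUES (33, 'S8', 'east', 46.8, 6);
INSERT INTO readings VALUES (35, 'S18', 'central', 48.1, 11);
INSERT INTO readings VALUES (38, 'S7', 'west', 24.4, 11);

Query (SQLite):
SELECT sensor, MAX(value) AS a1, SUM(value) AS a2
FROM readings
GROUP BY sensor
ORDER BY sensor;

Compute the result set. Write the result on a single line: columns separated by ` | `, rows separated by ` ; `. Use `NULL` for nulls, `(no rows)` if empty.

S1 | 49.3 | 103.8 ; S18 | 48.1 | 74.9 ; S7 | 40.4 | 87.5 ; S8 | 49.9 | 166.2

Group readings by sensor.
Per group compute: MAX(value), SUM(value).
  S1: ids {3, 26, 27} → MAX(value)=49.3, SUM(value)=103.8
  S18: ids {2, 5, 15, 35} → MAX(value)=48.1, SUM(value)=74.9
  S7: ids {4, 23, 38} → MAX(value)=40.4, SUM(value)=87.5
  S8: ids {10, 17, 28, 33} → MAX(value)=49.9, SUM(value)=166.2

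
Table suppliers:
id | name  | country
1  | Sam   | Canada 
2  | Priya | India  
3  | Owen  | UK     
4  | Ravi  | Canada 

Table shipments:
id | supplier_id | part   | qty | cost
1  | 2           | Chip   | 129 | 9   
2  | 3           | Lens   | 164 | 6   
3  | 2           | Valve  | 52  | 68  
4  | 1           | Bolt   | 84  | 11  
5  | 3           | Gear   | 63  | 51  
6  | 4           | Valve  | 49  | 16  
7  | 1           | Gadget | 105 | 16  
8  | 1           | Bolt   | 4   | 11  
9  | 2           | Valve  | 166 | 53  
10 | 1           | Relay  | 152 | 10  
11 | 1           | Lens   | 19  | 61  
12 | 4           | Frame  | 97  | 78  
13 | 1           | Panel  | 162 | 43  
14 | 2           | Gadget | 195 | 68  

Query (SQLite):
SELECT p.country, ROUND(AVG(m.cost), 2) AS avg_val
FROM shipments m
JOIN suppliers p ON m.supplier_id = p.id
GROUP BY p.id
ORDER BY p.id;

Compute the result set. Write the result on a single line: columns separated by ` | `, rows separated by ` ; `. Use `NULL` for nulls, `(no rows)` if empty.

Canada | 25.33 ; India | 49.5 ; UK | 28.5 ; Canada | 47

Join each shipments row to its suppliers via supplier_id.
Group joined rows by suppliers.id; compute ROUND(AVG(m.cost), 2) per group.
  1: ids {4, 7, 8, 10, 11, 13} → ROUND(AVG(m.cost), 2)=25.33
  2: ids {1, 3, 9, 14} → ROUND(AVG(m.cost), 2)=49.5
  3: ids {2, 5} → ROUND(AVG(m.cost), 2)=28.5
  4: ids {6, 12} → ROUND(AVG(m.cost), 2)=47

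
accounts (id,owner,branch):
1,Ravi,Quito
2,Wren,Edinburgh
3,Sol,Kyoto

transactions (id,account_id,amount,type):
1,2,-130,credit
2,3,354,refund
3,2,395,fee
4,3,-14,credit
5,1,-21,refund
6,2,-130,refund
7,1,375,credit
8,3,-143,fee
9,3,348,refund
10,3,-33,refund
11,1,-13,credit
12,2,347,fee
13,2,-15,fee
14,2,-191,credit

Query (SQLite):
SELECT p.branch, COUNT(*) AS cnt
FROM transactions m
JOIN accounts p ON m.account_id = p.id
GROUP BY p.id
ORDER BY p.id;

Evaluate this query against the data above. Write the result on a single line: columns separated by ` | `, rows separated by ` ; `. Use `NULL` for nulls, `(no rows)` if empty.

Quito | 3 ; Edinburgh | 6 ; Kyoto | 5

Join each transactions row to its accounts via account_id.
Group joined rows by accounts.id; compute COUNT(*) per group.
  1: ids {5, 7, 11} → COUNT(*)=3
  2: ids {1, 3, 6, 12, 13, 14} → COUNT(*)=6
  3: ids {2, 4, 8, 9, 10} → COUNT(*)=5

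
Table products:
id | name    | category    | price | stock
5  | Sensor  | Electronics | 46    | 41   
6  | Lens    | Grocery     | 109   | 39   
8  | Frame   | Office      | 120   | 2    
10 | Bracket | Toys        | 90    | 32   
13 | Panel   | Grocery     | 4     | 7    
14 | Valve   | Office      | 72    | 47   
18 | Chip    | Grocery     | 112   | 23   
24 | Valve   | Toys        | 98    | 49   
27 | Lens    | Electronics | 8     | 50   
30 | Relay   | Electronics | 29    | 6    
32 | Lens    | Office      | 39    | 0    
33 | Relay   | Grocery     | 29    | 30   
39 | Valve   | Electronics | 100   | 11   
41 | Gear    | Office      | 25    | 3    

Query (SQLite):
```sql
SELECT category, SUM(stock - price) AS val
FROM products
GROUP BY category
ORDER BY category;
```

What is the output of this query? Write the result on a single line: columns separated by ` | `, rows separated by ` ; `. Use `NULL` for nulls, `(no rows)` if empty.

Electronics | -75 ; Grocery | -155 ; Office | -204 ; Toys | -107

For each row compute stock - price.
Group by category; take SUM of the expression per group.
  Electronics: ids {5, 27, 30, 39} → SUM(stock - price)=-75
  Grocery: ids {6, 13, 18, 33} → SUM(stock - price)=-155
  Office: ids {8, 14, 32, 41} → SUM(stock - price)=-204
  Toys: ids {10, 24} → SUM(stock - price)=-107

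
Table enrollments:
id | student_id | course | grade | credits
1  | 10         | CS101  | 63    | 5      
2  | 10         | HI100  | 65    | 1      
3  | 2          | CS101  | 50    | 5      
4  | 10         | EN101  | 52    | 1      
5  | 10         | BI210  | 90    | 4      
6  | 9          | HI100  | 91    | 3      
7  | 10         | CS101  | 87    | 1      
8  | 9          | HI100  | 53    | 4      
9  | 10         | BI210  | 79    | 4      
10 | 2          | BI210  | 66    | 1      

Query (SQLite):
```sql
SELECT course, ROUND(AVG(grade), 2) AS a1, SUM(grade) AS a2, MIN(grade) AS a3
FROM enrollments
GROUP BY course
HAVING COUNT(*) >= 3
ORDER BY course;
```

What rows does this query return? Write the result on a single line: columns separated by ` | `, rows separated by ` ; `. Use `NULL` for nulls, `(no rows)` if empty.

Group enrollments by course.
Per group compute: ROUND(AVG(grade), 2), SUM(grade), MIN(grade).
HAVING: drop groups with fewer than 3 rows.
  BI210: ids {5, 9, 10} → ROUND(AVG(grade), 2)=78.33, SUM(grade)=235, MIN(grade)=66
  CS101: ids {1, 3, 7} → ROUND(AVG(grade), 2)=66.67, SUM(grade)=200, MIN(grade)=50
  EN101: ids {4} → ROUND(AVG(grade), 2)=52, SUM(grade)=52, MIN(grade)=52
  HI100: ids {2, 6, 8} → ROUND(AVG(grade), 2)=69.67, SUM(grade)=209, MIN(grade)=53

BI210 | 78.33 | 235 | 66 ; CS101 | 66.67 | 200 | 50 ; HI100 | 69.67 | 209 | 53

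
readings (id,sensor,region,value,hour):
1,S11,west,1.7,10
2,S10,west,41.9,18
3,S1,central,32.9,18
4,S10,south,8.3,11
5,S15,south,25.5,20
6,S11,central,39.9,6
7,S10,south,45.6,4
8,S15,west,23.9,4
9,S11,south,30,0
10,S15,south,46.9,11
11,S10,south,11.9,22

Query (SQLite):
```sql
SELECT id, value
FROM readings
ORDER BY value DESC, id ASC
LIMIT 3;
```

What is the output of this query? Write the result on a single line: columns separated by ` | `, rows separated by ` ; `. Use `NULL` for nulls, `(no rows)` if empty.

Sort by value desc, tiebreak id asc: (46.9, id=10), (45.6, id=7), (41.9, id=2), (39.9, id=6), (32.9, id=3), (30, id=9) …. Take first 3.

10 | 46.9 ; 7 | 45.6 ; 2 | 41.9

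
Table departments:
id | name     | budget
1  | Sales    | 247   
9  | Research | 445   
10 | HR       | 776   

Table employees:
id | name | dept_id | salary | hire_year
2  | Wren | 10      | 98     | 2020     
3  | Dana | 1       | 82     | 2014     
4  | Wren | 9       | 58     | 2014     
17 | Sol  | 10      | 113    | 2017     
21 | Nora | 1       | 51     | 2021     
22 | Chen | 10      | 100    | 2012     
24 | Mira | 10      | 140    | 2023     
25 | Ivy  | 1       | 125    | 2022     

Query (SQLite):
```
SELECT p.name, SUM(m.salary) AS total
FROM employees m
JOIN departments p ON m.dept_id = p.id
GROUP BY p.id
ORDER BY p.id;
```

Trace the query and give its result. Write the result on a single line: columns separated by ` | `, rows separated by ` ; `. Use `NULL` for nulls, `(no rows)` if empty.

Sales | 258 ; Research | 58 ; HR | 451

Join each employees row to its departments via dept_id.
Group joined rows by departments.id; compute SUM(m.salary) per group.
  1: ids {3, 21, 25} → SUM(m.salary)=258
  9: ids {4} → SUM(m.salary)=58
  10: ids {2, 17, 22, 24} → SUM(m.salary)=451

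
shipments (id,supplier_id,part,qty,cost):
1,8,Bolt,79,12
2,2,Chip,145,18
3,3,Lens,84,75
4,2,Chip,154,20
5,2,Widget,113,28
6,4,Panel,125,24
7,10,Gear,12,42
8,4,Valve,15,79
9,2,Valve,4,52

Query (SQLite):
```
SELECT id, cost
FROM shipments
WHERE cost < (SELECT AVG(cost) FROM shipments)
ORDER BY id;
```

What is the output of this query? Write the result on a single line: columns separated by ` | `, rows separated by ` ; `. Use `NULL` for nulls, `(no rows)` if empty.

1 | 12 ; 2 | 18 ; 4 | 20 ; 5 | 28 ; 6 | 24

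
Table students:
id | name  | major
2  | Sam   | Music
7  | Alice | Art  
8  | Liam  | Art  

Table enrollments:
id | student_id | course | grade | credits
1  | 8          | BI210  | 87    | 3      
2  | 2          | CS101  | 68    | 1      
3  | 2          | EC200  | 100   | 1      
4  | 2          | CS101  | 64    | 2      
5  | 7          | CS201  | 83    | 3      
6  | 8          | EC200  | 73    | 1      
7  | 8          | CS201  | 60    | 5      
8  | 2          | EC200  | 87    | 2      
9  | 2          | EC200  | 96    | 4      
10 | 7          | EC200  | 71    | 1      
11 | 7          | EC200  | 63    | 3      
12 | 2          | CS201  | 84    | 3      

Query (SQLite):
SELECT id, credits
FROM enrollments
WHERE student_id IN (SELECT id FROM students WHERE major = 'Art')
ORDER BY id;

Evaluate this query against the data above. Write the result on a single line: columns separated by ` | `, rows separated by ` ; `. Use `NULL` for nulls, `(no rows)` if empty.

1 | 3 ; 5 | 3 ; 6 | 1 ; 7 | 5 ; 10 | 1 ; 11 | 3

Inner query: students.id where major = 'Art'.
Outer: keep enrollments rows whose student_id is in that set.
Inner query → {7, 8}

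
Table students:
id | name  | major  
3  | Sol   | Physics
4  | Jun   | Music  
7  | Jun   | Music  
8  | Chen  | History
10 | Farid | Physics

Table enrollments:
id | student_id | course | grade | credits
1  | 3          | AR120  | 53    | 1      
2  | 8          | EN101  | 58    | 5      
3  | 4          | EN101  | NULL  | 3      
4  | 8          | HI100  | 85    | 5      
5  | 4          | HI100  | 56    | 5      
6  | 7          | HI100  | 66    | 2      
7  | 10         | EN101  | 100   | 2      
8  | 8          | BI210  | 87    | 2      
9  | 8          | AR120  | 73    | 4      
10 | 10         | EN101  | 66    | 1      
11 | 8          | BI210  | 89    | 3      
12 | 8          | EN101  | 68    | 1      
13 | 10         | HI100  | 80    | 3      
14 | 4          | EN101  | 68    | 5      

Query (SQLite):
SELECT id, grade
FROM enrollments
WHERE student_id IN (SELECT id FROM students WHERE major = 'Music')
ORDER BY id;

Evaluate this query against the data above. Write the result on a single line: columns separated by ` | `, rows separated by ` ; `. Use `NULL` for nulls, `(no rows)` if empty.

3 | NULL ; 5 | 56 ; 6 | 66 ; 14 | 68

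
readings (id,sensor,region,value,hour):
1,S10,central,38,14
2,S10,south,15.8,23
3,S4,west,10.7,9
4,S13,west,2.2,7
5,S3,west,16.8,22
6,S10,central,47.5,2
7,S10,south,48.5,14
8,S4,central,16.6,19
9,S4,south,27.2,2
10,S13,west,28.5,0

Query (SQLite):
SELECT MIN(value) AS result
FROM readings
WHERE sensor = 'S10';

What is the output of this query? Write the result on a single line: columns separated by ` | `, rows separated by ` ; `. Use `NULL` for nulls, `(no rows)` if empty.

Rows where sensor='S10' → value values: [38, 15.8, 47.5, 48.5].
MIN of non-NULL values = 15.8.

15.8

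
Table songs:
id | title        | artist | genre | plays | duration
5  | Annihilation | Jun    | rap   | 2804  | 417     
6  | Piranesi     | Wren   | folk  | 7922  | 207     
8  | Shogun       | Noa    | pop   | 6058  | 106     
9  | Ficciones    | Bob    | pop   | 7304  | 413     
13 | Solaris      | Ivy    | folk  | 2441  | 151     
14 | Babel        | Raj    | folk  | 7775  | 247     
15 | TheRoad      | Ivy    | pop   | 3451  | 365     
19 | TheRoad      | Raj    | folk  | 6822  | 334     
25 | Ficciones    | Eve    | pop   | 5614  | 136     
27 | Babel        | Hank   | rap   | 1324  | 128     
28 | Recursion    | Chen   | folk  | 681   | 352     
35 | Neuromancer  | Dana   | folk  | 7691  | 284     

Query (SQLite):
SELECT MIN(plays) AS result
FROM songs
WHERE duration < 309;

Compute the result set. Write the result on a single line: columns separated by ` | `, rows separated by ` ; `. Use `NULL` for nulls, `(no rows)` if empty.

Rows where duration < 309 → plays values: [7922, 6058, 2441, 7775, 5614, 1324, 7691].
MIN of non-NULL values = 1324.

1324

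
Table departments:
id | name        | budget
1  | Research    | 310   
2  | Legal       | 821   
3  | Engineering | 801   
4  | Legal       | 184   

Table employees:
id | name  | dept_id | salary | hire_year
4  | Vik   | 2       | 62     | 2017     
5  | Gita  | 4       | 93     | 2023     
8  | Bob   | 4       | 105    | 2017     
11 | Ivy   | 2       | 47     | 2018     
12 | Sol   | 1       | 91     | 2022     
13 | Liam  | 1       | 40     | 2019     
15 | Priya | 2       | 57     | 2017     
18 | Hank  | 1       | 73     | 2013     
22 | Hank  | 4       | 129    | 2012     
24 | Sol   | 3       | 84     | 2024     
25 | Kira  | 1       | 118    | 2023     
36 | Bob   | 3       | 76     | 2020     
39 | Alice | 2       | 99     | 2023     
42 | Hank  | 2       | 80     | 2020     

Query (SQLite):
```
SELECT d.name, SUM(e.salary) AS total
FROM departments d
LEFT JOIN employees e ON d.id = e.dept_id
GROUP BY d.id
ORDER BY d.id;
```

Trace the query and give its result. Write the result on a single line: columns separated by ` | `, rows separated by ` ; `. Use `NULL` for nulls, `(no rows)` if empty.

Research | 322 ; Legal | 345 ; Engineering | 160 ; Legal | 327

LEFT JOIN keeps every departments row; unmatched ones get NULL for employees columns.
Group by departments.id and compute SUM(e.salary). SUM over an all-NULL group is NULL.
  1: ids {12, 13, 18, 25} → SUM(e.salary)=322
  2: ids {4, 11, 15, 39, 42} → SUM(e.salary)=345
  3: ids {24, 36} → SUM(e.salary)=160
  4: ids {5, 8, 22} → SUM(e.salary)=327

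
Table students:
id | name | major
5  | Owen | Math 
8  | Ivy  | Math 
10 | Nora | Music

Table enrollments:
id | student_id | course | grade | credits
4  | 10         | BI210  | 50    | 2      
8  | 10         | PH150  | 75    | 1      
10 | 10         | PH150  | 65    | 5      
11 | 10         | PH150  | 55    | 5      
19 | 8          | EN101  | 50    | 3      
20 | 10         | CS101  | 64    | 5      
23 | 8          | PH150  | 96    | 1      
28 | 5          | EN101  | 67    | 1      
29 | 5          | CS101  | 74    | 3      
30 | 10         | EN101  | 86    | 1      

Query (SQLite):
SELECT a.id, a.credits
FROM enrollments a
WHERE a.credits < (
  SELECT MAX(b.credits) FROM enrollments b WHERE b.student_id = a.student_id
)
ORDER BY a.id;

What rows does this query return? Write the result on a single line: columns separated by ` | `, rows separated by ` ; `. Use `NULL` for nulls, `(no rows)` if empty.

For each enrollments row a, compute MAX(credits) over rows sharing a.student_id.
Keep row a if a.credits < that per-group MAX.
  student_id=5: MAX(credits) = 3
  student_id=8: MAX(credits) = 3
  student_id=10: MAX(credits) = 5

4 | 2 ; 8 | 1 ; 23 | 1 ; 28 | 1 ; 30 | 1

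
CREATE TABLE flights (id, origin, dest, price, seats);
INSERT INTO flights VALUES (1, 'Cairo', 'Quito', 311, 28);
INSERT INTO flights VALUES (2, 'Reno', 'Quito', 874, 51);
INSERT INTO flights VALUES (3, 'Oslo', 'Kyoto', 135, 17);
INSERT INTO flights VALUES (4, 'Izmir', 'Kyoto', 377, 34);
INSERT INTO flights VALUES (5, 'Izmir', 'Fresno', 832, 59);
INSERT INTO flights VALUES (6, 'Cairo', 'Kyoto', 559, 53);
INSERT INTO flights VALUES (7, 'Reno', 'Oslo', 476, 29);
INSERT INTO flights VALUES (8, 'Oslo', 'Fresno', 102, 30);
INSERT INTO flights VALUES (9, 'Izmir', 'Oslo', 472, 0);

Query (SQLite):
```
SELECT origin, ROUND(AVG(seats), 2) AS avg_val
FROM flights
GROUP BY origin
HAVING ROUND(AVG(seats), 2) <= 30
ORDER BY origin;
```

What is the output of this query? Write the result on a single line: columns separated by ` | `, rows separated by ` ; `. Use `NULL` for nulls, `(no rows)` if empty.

Oslo | 23.5

Partition flights by origin; compute ROUND(AVG(seats), 2) within each group.
HAVING: keep groups where ROUND(AVG(seats), 2) <= 30.
  Cairo: ids {1, 6} → ROUND(AVG(seats), 2)=40.5
  Izmir: ids {4, 5, 9} → ROUND(AVG(seats), 2)=31
  Oslo: ids {3, 8} → ROUND(AVG(seats), 2)=23.5
  Reno: ids {2, 7} → ROUND(AVG(seats), 2)=40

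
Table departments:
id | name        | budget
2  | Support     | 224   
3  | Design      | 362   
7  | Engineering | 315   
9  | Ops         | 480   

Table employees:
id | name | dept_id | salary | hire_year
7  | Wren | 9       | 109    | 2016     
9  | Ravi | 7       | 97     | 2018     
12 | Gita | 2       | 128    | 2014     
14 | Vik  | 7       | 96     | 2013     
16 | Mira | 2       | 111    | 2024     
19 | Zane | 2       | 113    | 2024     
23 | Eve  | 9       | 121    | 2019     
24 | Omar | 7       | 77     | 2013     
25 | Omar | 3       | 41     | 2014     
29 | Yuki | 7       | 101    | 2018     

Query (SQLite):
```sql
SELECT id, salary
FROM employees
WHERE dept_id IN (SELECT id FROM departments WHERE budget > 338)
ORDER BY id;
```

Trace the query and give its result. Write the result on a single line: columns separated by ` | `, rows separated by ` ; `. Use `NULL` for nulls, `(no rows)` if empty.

7 | 109 ; 23 | 121 ; 25 | 41

Inner query: departments.id where budget > 338.
Outer: keep employees rows whose dept_id is in that set.
Inner query → {3, 9}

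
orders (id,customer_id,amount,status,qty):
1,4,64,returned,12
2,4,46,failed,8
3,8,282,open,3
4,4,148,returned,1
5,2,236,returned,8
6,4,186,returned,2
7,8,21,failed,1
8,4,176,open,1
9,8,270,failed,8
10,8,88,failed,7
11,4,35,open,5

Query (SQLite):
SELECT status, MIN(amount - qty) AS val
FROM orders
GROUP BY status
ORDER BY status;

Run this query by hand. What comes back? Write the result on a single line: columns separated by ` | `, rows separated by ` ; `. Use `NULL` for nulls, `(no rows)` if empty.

For each row compute amount - qty.
Group by status; take MIN of the expression per group.
  failed: ids {2, 7, 9, 10} → MIN(amount - qty)=20
  open: ids {3, 8, 11} → MIN(amount - qty)=30
  returned: ids {1, 4, 5, 6} → MIN(amount - qty)=52

failed | 20 ; open | 30 ; returned | 52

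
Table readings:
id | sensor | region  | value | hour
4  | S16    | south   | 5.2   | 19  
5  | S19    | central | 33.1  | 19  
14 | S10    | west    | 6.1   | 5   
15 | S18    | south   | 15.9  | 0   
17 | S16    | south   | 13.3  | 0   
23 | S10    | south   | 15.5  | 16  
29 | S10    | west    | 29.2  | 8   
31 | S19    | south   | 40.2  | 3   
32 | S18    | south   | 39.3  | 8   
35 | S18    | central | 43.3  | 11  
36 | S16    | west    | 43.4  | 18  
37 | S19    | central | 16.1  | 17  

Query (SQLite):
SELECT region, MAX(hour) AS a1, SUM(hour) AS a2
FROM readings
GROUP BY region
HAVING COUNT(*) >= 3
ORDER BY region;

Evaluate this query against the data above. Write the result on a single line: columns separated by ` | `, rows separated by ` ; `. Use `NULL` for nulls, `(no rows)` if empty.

central | 19 | 47 ; south | 19 | 46 ; west | 18 | 31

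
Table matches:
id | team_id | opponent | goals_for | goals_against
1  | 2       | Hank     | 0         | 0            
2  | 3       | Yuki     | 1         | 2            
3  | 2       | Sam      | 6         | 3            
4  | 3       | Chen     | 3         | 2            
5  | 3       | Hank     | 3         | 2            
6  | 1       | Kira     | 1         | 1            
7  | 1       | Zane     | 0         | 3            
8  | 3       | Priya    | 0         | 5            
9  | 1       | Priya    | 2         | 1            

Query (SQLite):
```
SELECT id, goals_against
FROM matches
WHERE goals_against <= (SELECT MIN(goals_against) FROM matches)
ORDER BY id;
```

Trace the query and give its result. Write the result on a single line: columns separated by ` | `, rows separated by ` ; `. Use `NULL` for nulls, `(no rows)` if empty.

1 | 0

Scalar subquery: MIN(goals_against) over all matches rows = 0.
Keep rows where goals_against <= that value.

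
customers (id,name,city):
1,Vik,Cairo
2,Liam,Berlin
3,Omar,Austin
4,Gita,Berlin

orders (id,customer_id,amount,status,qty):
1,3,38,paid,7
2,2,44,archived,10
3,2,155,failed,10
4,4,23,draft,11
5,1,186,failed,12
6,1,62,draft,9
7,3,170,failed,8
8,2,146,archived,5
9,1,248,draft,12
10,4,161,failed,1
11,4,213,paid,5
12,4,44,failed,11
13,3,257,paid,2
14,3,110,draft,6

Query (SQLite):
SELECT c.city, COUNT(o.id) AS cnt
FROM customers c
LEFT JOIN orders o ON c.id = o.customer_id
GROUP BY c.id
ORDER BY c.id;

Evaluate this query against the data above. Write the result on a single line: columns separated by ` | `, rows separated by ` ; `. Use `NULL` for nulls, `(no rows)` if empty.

Cairo | 3 ; Berlin | 3 ; Austin | 4 ; Berlin | 4

LEFT JOIN keeps every customers row; unmatched ones get NULL for orders columns.
Group by customers.id and compute COUNT(o.id). COUNT(col) of an all-NULL group is 0.
  1: ids {5, 6, 9} → COUNT(o.id)=3
  2: ids {2, 3, 8} → COUNT(o.id)=3
  3: ids {1, 7, 13, 14} → COUNT(o.id)=4
  4: ids {4, 10, 11, 12} → COUNT(o.id)=4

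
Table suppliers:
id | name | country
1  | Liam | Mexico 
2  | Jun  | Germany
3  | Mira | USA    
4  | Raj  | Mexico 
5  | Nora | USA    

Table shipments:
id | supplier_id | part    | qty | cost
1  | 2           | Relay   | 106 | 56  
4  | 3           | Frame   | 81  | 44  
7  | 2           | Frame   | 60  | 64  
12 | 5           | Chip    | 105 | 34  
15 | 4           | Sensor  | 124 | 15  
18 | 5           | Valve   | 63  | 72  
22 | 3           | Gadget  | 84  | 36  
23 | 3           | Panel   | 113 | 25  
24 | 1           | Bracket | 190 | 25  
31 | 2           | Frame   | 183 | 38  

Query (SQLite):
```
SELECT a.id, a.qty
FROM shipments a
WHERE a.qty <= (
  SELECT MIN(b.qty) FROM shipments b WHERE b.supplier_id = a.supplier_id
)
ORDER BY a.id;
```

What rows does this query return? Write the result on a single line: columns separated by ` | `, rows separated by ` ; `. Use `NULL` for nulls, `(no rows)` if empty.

4 | 81 ; 7 | 60 ; 15 | 124 ; 18 | 63 ; 24 | 190

For each shipments row a, compute MIN(qty) over rows sharing a.supplier_id.
Keep row a if a.qty <= that per-group MIN.
  supplier_id=1: MIN(qty) = 190
  supplier_id=2: MIN(qty) = 60
  supplier_id=3: MIN(qty) = 81
  supplier_id=4: MIN(qty) = 124
  supplier_id=5: MIN(qty) = 63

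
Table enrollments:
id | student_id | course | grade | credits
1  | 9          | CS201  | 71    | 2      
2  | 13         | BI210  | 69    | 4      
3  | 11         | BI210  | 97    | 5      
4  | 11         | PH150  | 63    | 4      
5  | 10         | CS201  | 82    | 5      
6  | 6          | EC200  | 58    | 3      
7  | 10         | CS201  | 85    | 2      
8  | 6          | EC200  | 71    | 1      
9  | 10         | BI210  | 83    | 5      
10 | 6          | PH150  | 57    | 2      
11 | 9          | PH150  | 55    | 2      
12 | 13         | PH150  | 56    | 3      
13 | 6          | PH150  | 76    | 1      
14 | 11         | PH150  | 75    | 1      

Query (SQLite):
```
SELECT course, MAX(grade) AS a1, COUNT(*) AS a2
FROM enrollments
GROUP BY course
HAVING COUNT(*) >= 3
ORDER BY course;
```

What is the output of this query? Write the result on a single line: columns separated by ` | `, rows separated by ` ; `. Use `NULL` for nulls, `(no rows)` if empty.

BI210 | 97 | 3 ; CS201 | 85 | 3 ; PH150 | 76 | 6

Group enrollments by course.
Per group compute: MAX(grade), COUNT(*).
HAVING: drop groups with fewer than 3 rows.
  BI210: ids {2, 3, 9} → MAX(grade)=97, COUNT(*)=3
  CS201: ids {1, 5, 7} → MAX(grade)=85, COUNT(*)=3
  EC200: ids {6, 8} → MAX(grade)=71, COUNT(*)=2
  PH150: ids {4, 10, 11, 12, 13, 14} → MAX(grade)=76, COUNT(*)=6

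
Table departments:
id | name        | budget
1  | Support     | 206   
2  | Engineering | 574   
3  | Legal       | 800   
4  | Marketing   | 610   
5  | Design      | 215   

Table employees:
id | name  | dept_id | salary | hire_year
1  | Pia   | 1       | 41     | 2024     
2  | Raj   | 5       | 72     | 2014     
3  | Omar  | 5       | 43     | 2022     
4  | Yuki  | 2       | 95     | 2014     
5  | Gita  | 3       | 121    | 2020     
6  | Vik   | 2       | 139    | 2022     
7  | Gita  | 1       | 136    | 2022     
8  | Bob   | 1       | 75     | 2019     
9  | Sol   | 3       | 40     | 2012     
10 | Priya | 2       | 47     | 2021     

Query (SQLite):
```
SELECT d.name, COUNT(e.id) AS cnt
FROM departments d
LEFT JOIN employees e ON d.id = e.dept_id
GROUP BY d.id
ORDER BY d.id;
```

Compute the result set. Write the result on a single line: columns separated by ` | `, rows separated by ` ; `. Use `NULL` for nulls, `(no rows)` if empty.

LEFT JOIN keeps every departments row; unmatched ones get NULL for employees columns.
Group by departments.id and compute COUNT(e.id). COUNT(col) of an all-NULL group is 0.
  1: ids {1, 7, 8} → COUNT(e.id)=3
  2: ids {4, 6, 10} → COUNT(e.id)=3
  3: ids {5, 9} → COUNT(e.id)=2
  4: ids {—} → COUNT(e.id)=0
  5: ids {2, 3} → COUNT(e.id)=2

Support | 3 ; Engineering | 3 ; Legal | 2 ; Marketing | 0 ; Design | 2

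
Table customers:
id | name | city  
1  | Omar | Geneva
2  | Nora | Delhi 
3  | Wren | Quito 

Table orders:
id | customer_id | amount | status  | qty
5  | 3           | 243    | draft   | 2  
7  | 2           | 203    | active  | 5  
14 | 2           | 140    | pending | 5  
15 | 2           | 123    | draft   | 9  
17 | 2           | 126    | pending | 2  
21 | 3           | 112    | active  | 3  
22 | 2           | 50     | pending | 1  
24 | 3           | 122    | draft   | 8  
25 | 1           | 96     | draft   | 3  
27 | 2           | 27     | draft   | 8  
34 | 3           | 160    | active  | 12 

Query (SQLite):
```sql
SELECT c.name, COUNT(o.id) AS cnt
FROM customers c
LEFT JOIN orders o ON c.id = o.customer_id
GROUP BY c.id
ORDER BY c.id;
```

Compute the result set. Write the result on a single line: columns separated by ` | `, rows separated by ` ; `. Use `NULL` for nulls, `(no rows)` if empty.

LEFT JOIN keeps every customers row; unmatched ones get NULL for orders columns.
Group by customers.id and compute COUNT(o.id). COUNT(col) of an all-NULL group is 0.
  1: ids {25} → COUNT(o.id)=1
  2: ids {7, 14, 15, 17, 22, 27} → COUNT(o.id)=6
  3: ids {5, 21, 24, 34} → COUNT(o.id)=4

Omar | 1 ; Nora | 6 ; Wren | 4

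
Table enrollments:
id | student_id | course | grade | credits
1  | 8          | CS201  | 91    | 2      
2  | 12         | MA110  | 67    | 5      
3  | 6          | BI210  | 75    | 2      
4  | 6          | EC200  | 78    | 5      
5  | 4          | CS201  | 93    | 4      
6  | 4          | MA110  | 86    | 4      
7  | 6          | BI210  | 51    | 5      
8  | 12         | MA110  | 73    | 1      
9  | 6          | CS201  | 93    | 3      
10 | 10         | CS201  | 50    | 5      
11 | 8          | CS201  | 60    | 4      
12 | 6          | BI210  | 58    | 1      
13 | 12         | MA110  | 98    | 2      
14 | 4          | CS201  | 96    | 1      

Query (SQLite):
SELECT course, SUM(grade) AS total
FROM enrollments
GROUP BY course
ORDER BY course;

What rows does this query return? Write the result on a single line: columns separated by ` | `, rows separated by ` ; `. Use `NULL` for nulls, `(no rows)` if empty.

Partition enrollments by course; compute SUM(grade) within each group.
  BI210: ids {3, 7, 12} → SUM(grade)=184
  CS201: ids {1, 5, 9, 10, 11, 14} → SUM(grade)=483
  EC200: ids {4} → SUM(grade)=78
  MA110: ids {2, 6, 8, 13} → SUM(grade)=324

BI210 | 184 ; CS201 | 483 ; EC200 | 78 ; MA110 | 324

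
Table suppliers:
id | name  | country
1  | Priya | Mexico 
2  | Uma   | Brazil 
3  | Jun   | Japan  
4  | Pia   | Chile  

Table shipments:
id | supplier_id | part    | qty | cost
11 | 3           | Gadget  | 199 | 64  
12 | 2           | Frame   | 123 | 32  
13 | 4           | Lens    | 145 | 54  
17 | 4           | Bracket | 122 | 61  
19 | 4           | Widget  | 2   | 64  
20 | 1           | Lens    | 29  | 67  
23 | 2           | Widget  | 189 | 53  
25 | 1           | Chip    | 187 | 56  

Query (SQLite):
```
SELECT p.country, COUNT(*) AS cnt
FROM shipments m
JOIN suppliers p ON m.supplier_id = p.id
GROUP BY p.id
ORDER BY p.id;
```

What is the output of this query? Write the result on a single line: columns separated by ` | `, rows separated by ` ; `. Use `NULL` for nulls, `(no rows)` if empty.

Mexico | 2 ; Brazil | 2 ; Japan | 1 ; Chile | 3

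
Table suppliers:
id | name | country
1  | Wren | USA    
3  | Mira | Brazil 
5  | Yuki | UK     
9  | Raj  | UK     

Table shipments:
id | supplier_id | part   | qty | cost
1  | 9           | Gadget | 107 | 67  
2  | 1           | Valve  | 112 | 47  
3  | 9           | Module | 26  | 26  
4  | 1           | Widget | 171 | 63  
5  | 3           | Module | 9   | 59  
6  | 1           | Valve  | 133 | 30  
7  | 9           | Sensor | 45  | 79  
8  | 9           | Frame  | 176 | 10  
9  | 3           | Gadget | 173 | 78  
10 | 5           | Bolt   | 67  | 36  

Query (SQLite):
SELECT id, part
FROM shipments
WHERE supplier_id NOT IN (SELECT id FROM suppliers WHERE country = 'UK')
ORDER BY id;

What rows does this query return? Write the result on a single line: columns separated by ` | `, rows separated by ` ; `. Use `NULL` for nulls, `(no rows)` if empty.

2 | Valve ; 4 | Widget ; 5 | Module ; 6 | Valve ; 9 | Gadget

Inner query: suppliers.id where country = 'UK'.
Outer: keep shipments rows whose supplier_id is not in that set.
Inner query → {5, 9}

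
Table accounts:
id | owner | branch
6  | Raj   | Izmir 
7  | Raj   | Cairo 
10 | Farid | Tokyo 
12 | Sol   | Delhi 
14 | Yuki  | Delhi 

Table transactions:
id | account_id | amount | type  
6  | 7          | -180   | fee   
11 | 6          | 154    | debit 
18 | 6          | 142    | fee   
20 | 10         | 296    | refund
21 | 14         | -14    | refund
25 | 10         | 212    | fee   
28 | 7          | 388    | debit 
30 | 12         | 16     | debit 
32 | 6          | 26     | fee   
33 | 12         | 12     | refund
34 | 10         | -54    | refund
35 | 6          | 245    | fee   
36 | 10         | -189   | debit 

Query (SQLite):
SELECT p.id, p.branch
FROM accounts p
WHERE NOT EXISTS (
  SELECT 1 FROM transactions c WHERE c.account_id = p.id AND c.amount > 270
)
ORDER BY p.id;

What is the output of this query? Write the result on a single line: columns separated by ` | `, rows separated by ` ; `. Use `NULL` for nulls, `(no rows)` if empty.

6 | Izmir ; 12 | Delhi ; 14 | Delhi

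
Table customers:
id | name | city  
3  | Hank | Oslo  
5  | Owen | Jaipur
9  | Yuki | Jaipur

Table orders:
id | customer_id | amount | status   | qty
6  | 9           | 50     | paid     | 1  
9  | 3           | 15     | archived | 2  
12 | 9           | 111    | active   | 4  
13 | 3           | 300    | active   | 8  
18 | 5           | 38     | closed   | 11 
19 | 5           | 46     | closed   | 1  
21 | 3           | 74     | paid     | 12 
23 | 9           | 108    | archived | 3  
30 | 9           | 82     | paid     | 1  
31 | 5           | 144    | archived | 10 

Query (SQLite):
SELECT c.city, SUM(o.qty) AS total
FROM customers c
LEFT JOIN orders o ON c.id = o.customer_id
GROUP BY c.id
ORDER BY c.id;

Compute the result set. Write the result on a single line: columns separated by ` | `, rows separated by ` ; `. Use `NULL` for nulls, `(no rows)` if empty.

Oslo | 22 ; Jaipur | 22 ; Jaipur | 9

LEFT JOIN keeps every customers row; unmatched ones get NULL for orders columns.
Group by customers.id and compute SUM(o.qty). SUM over an all-NULL group is NULL.
  3: ids {9, 13, 21} → SUM(o.qty)=22
  5: ids {18, 19, 31} → SUM(o.qty)=22
  9: ids {6, 12, 23, 30} → SUM(o.qty)=9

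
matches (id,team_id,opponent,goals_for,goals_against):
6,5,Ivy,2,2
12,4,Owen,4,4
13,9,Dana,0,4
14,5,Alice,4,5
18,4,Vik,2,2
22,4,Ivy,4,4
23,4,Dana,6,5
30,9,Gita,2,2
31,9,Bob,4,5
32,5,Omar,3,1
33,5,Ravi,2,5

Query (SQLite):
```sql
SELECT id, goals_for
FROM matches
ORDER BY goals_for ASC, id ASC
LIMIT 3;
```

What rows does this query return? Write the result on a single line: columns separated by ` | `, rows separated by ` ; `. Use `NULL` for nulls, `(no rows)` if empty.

13 | 0 ; 6 | 2 ; 18 | 2

Sort by goals_for asc, tiebreak id asc: (0, id=13), (2, id=6), (2, id=18), (2, id=30), (2, id=33), (3, id=32) …. Take first 3.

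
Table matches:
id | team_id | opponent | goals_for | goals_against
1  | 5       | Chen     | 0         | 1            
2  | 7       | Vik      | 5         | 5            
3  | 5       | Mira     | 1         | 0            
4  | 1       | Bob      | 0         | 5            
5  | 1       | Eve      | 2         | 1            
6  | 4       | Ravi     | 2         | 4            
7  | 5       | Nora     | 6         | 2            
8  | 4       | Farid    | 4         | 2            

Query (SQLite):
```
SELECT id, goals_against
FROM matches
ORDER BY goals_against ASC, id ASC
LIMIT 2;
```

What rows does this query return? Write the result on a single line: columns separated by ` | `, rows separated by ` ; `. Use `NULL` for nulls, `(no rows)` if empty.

Sort by goals_against asc, tiebreak id asc: (0, id=3), (1, id=1), (1, id=5), (2, id=7), (2, id=8) …. Take first 2.

3 | 0 ; 1 | 1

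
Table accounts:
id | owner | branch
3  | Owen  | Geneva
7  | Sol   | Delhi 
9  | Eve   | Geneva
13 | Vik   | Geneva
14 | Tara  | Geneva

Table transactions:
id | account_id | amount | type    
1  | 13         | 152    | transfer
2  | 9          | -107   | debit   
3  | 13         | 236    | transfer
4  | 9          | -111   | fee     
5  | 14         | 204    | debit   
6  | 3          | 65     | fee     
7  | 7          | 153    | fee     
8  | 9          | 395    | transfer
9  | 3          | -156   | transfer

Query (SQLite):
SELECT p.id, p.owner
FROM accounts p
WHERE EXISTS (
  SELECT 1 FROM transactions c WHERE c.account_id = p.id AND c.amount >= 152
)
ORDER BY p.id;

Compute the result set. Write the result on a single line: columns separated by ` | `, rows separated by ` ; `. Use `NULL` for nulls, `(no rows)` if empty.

7 | Sol ; 9 | Eve ; 13 | Vik ; 14 | Tara

For each accounts row, check whether any transactions with matching account_id has amount >= 152.
Keep rows where that is true.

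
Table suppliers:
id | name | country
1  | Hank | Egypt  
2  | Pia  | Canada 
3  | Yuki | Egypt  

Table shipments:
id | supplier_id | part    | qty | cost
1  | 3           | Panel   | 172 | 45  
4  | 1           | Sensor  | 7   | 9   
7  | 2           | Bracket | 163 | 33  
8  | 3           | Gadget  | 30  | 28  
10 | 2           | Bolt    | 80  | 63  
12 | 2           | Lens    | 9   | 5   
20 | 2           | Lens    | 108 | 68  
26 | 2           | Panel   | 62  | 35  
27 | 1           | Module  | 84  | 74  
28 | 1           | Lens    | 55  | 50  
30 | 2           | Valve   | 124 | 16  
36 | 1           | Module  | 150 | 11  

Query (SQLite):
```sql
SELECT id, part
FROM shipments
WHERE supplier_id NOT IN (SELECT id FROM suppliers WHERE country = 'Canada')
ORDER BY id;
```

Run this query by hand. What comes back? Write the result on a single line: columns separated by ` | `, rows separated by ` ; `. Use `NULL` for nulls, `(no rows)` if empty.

Inner query: suppliers.id where country = 'Canada'.
Outer: keep shipments rows whose supplier_id is not in that set.
Inner query → {2}

1 | Panel ; 4 | Sensor ; 8 | Gadget ; 27 | Module ; 28 | Lens ; 36 | Module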